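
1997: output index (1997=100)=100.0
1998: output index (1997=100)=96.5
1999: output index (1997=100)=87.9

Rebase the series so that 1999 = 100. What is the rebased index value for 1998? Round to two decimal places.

Rebased(1998) = 96.5 / 87.9 × 100 = 109.7838

109.78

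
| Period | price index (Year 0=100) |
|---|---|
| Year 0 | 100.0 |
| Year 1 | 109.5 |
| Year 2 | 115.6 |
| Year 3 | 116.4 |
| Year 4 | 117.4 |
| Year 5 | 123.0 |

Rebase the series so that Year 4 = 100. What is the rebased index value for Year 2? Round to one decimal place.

98.5

Rebased(Year 2) = 115.6 / 117.4 × 100 = 98.4668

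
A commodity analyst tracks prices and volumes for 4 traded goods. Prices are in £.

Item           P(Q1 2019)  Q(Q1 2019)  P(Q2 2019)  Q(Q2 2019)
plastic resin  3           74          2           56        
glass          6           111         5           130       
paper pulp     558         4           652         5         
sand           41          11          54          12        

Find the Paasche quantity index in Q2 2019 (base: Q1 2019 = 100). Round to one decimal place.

119.6

Paasche quantity index uses current-period prices as weights.
ΣP(Q2 2019)·Q(Q2 2019) = 2×56 + 5×130 + 652×5 + 54×12 = 112 + 650 + 3260 + 648 = 4670
ΣP(Q2 2019)·Q(Q1 2019) = 2×74 + 5×111 + 652×4 + 54×11 = 148 + 555 + 2608 + 594 = 3905
Index = 4670 / 3905 × 100 = 119.5903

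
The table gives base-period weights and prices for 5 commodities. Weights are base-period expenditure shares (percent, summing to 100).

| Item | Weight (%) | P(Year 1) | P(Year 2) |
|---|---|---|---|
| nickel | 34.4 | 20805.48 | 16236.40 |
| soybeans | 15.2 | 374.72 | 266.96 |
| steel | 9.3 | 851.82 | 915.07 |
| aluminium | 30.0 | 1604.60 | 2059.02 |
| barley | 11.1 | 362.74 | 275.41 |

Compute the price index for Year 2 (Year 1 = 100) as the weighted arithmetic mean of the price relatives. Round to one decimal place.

nickel: 34.4 × (16236.40/20805.48) = 34.4 × 0.780391 = 26.8454
soybeans: 15.2 × (266.96/374.72) = 15.2 × 0.712425 = 10.8289
steel: 9.3 × (915.07/851.82) = 9.3 × 1.074253 = 9.9906
aluminium: 30.0 × (2059.02/1604.60) = 30.0 × 1.283198 = 38.4959
barley: 11.1 × (275.41/362.74) = 11.1 × 0.759249 = 8.4277
Index = Σ wᵢ·(p₁ᵢ/p₀ᵢ) = 26.8454 + 10.8289 + 9.9906 + 38.4959 + 8.4277 = 94.5885

94.6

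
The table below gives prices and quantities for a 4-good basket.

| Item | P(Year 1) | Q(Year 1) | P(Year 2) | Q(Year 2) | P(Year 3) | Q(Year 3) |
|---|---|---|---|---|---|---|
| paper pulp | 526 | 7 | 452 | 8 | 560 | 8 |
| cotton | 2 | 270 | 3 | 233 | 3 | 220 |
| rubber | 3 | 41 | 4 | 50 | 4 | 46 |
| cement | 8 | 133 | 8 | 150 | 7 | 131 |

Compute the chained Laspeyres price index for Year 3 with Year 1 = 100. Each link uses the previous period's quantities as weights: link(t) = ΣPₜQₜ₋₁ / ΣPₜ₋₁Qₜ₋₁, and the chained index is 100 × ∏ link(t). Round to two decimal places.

108.19

Link Year 1→Year 2:
ΣP(Year 2)Q(Year 1) = 452×7 + 3×270 + 4×41 + 8×133 = 3164 + 810 + 164 + 1064 = 5202
ΣP(Year 1)Q(Year 1) = 526×7 + 2×270 + 3×41 + 8×133 = 3682 + 540 + 123 + 1064 = 5409
link = 5202/5409 = 0.961730
Link Year 2→Year 3:
ΣP(Year 3)Q(Year 2) = 560×8 + 3×233 + 4×50 + 7×150 = 4480 + 699 + 200 + 1050 = 6429
ΣP(Year 2)Q(Year 2) = 452×8 + 3×233 + 4×50 + 8×150 = 3616 + 699 + 200 + 1200 = 5715
link = 6429/5715 = 1.124934
Chained index = 100 × 0.961730 × 1.124934 = 108.1884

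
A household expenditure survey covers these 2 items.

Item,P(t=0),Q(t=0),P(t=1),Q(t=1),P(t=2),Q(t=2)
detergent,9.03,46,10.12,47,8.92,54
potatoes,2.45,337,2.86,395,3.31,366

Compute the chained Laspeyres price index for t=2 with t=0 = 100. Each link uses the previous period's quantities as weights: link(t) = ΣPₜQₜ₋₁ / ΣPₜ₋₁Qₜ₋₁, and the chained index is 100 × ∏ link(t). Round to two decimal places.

Link t=0→t=1:
ΣP(t=1)Q(t=0) = 10.12×46 + 2.86×337 = 465.52 + 963.82 = 1429.34
ΣP(t=0)Q(t=0) = 9.03×46 + 2.45×337 = 415.38 + 825.65 = 1241.03
link = 1429.34/1241.03 = 1.151737
Link t=1→t=2:
ΣP(t=2)Q(t=1) = 8.92×47 + 3.31×395 = 419.24 + 1307.45 = 1726.69
ΣP(t=1)Q(t=1) = 10.12×47 + 2.86×395 = 475.64 + 1129.7 = 1605.34
link = 1726.69/1605.34 = 1.075591
Chained index = 100 × 1.151737 × 1.075591 = 123.8798

123.88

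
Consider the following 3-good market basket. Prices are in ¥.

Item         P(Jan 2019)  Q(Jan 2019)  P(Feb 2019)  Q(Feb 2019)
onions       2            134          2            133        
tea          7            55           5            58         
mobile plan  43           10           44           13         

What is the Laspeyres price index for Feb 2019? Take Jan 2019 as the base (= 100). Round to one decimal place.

90.8

Laspeyres price index uses base-period quantities as weights.
ΣP(Feb 2019)·Q(Jan 2019) = 2×134 + 5×55 + 44×10 = 268 + 275 + 440 = 983
ΣP(Jan 2019)·Q(Jan 2019) = 2×134 + 7×55 + 43×10 = 268 + 385 + 430 = 1083
Index = 983 / 1083 × 100 = 90.7664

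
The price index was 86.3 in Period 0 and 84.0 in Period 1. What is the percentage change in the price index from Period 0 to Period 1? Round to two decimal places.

Change = (84.0 − 86.3) / 86.3 × 100
       = -2.3 / 86.3 × 100 = -2.6651%

-2.67%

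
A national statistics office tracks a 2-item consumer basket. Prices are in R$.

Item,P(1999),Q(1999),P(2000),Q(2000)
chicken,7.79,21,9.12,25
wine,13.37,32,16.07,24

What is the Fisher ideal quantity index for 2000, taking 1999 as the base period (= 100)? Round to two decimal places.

87.07

Laspeyres component (base-period weights):
ΣP(1999)Q(2000) = 7.79×25 + 13.37×24 = 194.75 + 320.88 = 515.63
ΣP(1999)Q(1999) = 7.79×21 + 13.37×32 = 163.59 + 427.84 = 591.43
L = 515.63 / 591.43 × 100 = 87.1836
Paasche component (current-period weights):
ΣP(2000)Q(2000) = 9.12×25 + 16.07×24 = 228 + 385.68 = 613.68
ΣP(2000)Q(1999) = 9.12×21 + 16.07×32 = 191.52 + 514.24 = 705.76
P = 613.68 / 705.76 × 100 = 86.9531
Fisher = √(L × P) = √(87.1836 × 86.9531) = 87.0683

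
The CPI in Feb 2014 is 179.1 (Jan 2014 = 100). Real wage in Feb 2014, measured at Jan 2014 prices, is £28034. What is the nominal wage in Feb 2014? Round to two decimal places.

50208.89

Nominal = Real × (Index/100) = 28034 × (179.1/100)
        = 28034 × 1.791 = 50208.8940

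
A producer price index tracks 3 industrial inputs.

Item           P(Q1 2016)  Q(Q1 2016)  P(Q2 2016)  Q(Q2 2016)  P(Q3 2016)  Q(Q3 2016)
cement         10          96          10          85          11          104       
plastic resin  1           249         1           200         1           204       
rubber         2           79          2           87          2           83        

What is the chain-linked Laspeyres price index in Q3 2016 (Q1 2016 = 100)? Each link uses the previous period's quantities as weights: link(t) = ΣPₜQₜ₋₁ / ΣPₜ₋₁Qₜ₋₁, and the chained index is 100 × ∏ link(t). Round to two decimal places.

Link Q1 2016→Q2 2016:
ΣP(Q2 2016)Q(Q1 2016) = 10×96 + 1×249 + 2×79 = 960 + 249 + 158 = 1367
ΣP(Q1 2016)Q(Q1 2016) = 10×96 + 1×249 + 2×79 = 960 + 249 + 158 = 1367
link = 1367/1367 = 1.000000
Link Q2 2016→Q3 2016:
ΣP(Q3 2016)Q(Q2 2016) = 11×85 + 1×200 + 2×87 = 935 + 200 + 174 = 1309
ΣP(Q2 2016)Q(Q2 2016) = 10×85 + 1×200 + 2×87 = 850 + 200 + 174 = 1224
link = 1309/1224 = 1.069444
Chained index = 100 × 1.000000 × 1.069444 = 106.9444

106.94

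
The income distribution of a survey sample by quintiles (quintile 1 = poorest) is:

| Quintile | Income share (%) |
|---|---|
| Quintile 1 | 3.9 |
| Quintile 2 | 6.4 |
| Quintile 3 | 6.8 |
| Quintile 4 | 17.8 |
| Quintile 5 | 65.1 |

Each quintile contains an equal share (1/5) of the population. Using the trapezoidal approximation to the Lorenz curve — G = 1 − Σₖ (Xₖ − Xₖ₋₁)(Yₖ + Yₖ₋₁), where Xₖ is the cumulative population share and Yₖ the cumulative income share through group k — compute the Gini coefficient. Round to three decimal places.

Cumulative income shares Yₖ: 0.0390, 0.1030, 0.1710, 0.3490, 1.0000
Σ (Xₖ−Xₖ₋₁)(Yₖ+Yₖ₋₁) = (1/5)(0.0390+0.0000) + (1/5)(0.1030+0.0390) + (1/5)(0.1710+0.1030) + (1/5)(0.3490+0.1710) + (1/5)(1.0000+0.3490)
  = 0.0078 + 0.0284 + 0.0548 + 0.1040 + 0.2698 = 0.4648
G = 1 − 0.4648 = 0.5352

0.535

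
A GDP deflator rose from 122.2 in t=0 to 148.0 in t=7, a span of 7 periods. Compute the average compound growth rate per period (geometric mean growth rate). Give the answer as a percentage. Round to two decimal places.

Growth factor = (148.0/122.2)^(1/7) = (1.211129)^(1/7) = 1.027743
Growth rate = 1.027743 − 1 = 0.027743 = 2.7743%

2.77%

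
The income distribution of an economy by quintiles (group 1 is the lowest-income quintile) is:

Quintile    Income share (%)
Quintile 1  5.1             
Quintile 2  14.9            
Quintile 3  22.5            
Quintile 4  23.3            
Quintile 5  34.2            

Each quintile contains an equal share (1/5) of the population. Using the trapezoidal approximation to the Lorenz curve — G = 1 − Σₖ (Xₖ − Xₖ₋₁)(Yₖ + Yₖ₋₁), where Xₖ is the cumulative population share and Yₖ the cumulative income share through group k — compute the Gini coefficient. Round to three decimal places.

0.266

Cumulative income shares Yₖ: 0.0510, 0.2000, 0.4250, 0.6580, 1.0000
Σ (Xₖ−Xₖ₋₁)(Yₖ+Yₖ₋₁) = (1/5)(0.0510+0.0000) + (1/5)(0.2000+0.0510) + (1/5)(0.4250+0.2000) + (1/5)(0.6580+0.4250) + (1/5)(1.0000+0.6580)
  = 0.0102 + 0.0502 + 0.1250 + 0.2166 + 0.3316 = 0.7336
G = 1 − 0.7336 = 0.2664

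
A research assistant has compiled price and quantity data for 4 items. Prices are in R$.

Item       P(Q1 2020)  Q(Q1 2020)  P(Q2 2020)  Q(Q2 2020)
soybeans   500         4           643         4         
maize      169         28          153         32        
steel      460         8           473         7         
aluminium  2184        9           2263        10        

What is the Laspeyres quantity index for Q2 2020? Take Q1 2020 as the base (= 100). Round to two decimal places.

107.98

Laspeyres quantity index uses base-period prices as weights.
ΣP(Q1 2020)·Q(Q2 2020) = 500×4 + 169×32 + 460×7 + 2184×10 = 2000 + 5408 + 3220 + 21840 = 32468
ΣP(Q1 2020)·Q(Q1 2020) = 500×4 + 169×28 + 460×8 + 2184×9 = 2000 + 4732 + 3680 + 19656 = 30068
Index = 32468 / 30068 × 100 = 107.9819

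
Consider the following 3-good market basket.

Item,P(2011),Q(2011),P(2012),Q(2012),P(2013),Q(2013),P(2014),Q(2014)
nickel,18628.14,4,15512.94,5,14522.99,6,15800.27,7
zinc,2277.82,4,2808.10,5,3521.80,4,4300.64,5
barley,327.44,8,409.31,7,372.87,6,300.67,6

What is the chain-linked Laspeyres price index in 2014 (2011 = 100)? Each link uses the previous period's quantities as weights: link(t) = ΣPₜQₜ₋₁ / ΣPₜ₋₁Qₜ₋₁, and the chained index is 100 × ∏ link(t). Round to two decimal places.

Link 2011→2012:
ΣP(2012)Q(2011) = 15512.94×4 + 2808.10×4 + 409.31×8 = 62051.76 + 11232.4 + 3274.48 = 76558.64
ΣP(2011)Q(2011) = 18628.14×4 + 2277.82×4 + 327.44×8 = 74512.56 + 9111.28 + 2619.52 = 86243.36
link = 76558.64/86243.36 = 0.887705
Link 2012→2013:
ΣP(2013)Q(2012) = 14522.99×5 + 3521.80×5 + 372.87×7 = 72614.95 + 17609 + 2610.09 = 92834.04
ΣP(2012)Q(2012) = 15512.94×5 + 2808.10×5 + 409.31×7 = 77564.7 + 14040.5 + 2865.17 = 94470.37
link = 92834.04/94470.37 = 0.982679
Link 2013→2014:
ΣP(2014)Q(2013) = 15800.27×6 + 4300.64×4 + 300.67×6 = 94801.62 + 17202.56 + 1804.02 = 113808.2
ΣP(2013)Q(2013) = 14522.99×6 + 3521.80×4 + 372.87×6 = 87137.94 + 14087.2 + 2237.22 = 103462.36
link = 113808.2/103462.36 = 1.099996
Chained index = 100 × 0.887705 × 0.982679 × 1.099996 = 95.9558

95.96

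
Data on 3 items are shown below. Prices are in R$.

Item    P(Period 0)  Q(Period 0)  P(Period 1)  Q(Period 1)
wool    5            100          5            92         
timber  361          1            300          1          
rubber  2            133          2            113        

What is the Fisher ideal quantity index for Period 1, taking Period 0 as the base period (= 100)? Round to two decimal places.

92.70

Laspeyres component (base-period weights):
ΣP(Period 0)Q(Period 1) = 5×92 + 361×1 + 2×113 = 460 + 361 + 226 = 1047
ΣP(Period 0)Q(Period 0) = 5×100 + 361×1 + 2×133 = 500 + 361 + 266 = 1127
L = 1047 / 1127 × 100 = 92.9015
Paasche component (current-period weights):
ΣP(Period 1)Q(Period 1) = 5×92 + 300×1 + 2×113 = 460 + 300 + 226 = 986
ΣP(Period 1)Q(Period 0) = 5×100 + 300×1 + 2×133 = 500 + 300 + 266 = 1066
P = 986 / 1066 × 100 = 92.4953
Fisher = √(L × P) = √(92.9015 × 92.4953) = 92.6982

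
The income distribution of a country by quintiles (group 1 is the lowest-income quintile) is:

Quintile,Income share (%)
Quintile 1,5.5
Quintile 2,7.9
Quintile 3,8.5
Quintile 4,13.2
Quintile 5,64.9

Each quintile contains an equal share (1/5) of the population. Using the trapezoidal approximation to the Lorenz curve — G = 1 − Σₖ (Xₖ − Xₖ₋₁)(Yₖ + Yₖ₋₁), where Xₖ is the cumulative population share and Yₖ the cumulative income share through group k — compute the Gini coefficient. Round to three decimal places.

Cumulative income shares Yₖ: 0.0550, 0.1340, 0.2190, 0.3510, 1.0000
Σ (Xₖ−Xₖ₋₁)(Yₖ+Yₖ₋₁) = (1/5)(0.0550+0.0000) + (1/5)(0.1340+0.0550) + (1/5)(0.2190+0.1340) + (1/5)(0.3510+0.2190) + (1/5)(1.0000+0.3510)
  = 0.0110 + 0.0378 + 0.0706 + 0.1140 + 0.2702 = 0.5036
G = 1 − 0.5036 = 0.4964

0.496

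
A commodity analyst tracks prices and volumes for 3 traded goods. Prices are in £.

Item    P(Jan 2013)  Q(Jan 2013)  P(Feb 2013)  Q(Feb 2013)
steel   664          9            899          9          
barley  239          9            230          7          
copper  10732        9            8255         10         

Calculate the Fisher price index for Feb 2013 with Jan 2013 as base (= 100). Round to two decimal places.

Laspeyres component (base-period weights):
ΣP(Feb 2013)Q(Jan 2013) = 899×9 + 230×9 + 8255×9 = 8091 + 2070 + 74295 = 84456
ΣP(Jan 2013)Q(Jan 2013) = 664×9 + 239×9 + 10732×9 = 5976 + 2151 + 96588 = 104715
L = 84456 / 104715 × 100 = 80.6532
Paasche component (current-period weights):
ΣP(Feb 2013)Q(Feb 2013) = 899×9 + 230×7 + 8255×10 = 8091 + 1610 + 82550 = 92251
ΣP(Jan 2013)Q(Feb 2013) = 664×9 + 239×7 + 10732×10 = 5976 + 1673 + 107320 = 114969
P = 92251 / 114969 × 100 = 80.2399
Fisher = √(L × P) = √(80.6532 × 80.2399) = 80.4463

80.45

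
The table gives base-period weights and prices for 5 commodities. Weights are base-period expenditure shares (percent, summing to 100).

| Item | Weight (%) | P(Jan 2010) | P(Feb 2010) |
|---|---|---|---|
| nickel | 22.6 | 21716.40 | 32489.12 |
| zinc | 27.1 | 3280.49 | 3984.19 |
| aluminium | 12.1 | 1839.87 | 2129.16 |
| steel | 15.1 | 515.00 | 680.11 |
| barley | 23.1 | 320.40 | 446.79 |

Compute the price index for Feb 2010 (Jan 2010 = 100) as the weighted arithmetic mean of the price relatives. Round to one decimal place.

nickel: 22.6 × (32489.12/21716.40) = 22.6 × 1.496064 = 33.8110
zinc: 27.1 × (3984.19/3280.49) = 27.1 × 1.214511 = 32.9132
aluminium: 12.1 × (2129.16/1839.87) = 12.1 × 1.157234 = 14.0025
steel: 15.1 × (680.11/515.00) = 15.1 × 1.320602 = 19.9411
barley: 23.1 × (446.79/320.40) = 23.1 × 1.394476 = 32.2124
Index = Σ wᵢ·(p₁ᵢ/p₀ᵢ) = 33.8110 + 32.9132 + 14.0025 + 19.9411 + 32.2124 = 132.8803

132.9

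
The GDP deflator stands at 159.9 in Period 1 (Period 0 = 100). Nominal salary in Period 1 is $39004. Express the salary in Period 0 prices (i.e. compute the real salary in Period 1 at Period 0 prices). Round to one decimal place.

24392.7

Real = Nominal ÷ (Index/100) = 39004 ÷ (159.9/100)
     = 39004 ÷ 1.599 = 24392.7455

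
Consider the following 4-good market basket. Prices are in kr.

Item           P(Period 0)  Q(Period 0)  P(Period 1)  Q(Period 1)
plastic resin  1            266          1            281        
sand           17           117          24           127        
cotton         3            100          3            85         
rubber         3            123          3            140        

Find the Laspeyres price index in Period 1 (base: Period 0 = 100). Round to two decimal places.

128.01

Laspeyres price index uses base-period quantities as weights.
ΣP(Period 1)·Q(Period 0) = 1×266 + 24×117 + 3×100 + 3×123 = 266 + 2808 + 300 + 369 = 3743
ΣP(Period 0)·Q(Period 0) = 1×266 + 17×117 + 3×100 + 3×123 = 266 + 1989 + 300 + 369 = 2924
Index = 3743 / 2924 × 100 = 128.0096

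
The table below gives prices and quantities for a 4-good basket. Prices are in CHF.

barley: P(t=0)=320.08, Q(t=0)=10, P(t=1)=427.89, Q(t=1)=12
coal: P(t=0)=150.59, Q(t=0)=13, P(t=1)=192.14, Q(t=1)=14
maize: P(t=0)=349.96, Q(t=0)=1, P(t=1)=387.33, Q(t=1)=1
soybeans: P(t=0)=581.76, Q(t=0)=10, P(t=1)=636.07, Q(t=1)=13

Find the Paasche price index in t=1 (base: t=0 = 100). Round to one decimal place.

Paasche price index uses current-period quantities as weights.
ΣP(t=1)·Q(t=1) = 427.89×12 + 192.14×14 + 387.33×1 + 636.07×13 = 5134.68 + 2689.96 + 387.33 + 8268.91 = 16480.88
ΣP(t=0)·Q(t=1) = 320.08×12 + 150.59×14 + 349.96×1 + 581.76×13 = 3840.96 + 2108.26 + 349.96 + 7562.88 = 13862.06
Index = 16480.88 / 13862.06 × 100 = 118.8920

118.9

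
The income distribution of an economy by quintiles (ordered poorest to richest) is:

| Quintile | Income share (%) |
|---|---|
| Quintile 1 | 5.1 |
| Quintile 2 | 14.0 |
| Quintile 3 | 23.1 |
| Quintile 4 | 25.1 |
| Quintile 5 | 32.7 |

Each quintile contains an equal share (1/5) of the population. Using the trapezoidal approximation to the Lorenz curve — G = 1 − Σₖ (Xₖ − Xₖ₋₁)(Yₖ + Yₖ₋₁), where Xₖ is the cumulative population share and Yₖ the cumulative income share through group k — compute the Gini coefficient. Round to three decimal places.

Cumulative income shares Yₖ: 0.0510, 0.1910, 0.4220, 0.6730, 1.0000
Σ (Xₖ−Xₖ₋₁)(Yₖ+Yₖ₋₁) = (1/5)(0.0510+0.0000) + (1/5)(0.1910+0.0510) + (1/5)(0.4220+0.1910) + (1/5)(0.6730+0.4220) + (1/5)(1.0000+0.6730)
  = 0.0102 + 0.0484 + 0.1226 + 0.2190 + 0.3346 = 0.7348
G = 1 − 0.7348 = 0.2652

0.265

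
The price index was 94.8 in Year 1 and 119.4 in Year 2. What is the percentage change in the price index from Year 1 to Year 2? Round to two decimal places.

Change = (119.4 − 94.8) / 94.8 × 100
       = 24.6 / 94.8 × 100 = 25.9494%

25.95%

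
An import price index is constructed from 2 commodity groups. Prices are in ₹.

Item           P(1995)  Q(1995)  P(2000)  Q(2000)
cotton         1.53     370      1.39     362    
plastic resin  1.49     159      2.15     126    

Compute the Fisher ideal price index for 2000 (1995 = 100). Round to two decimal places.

105.49

Laspeyres component (base-period weights):
ΣP(2000)Q(1995) = 1.39×370 + 2.15×159 = 514.3 + 341.85 = 856.15
ΣP(1995)Q(1995) = 1.53×370 + 1.49×159 = 566.1 + 236.91 = 803.01
L = 856.15 / 803.01 × 100 = 106.6176
Paasche component (current-period weights):
ΣP(2000)Q(2000) = 1.39×362 + 2.15×126 = 503.18 + 270.9 = 774.08
ΣP(1995)Q(2000) = 1.53×362 + 1.49×126 = 553.86 + 187.74 = 741.6
P = 774.08 / 741.6 × 100 = 104.3797
Fisher = √(L × P) = √(106.6176 × 104.3797) = 105.4927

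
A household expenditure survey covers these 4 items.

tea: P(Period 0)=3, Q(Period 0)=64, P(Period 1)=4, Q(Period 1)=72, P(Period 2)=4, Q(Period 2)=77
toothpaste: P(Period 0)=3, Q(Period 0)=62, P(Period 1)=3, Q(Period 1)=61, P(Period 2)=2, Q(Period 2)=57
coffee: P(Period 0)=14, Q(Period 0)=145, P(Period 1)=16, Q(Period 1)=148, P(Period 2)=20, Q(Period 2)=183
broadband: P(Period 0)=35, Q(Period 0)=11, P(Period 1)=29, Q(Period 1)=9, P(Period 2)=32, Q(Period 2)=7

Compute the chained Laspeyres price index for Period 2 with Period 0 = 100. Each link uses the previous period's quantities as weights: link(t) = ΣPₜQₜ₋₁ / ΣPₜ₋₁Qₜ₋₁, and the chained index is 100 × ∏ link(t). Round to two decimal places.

130.17

Link Period 0→Period 1:
ΣP(Period 1)Q(Period 0) = 4×64 + 3×62 + 16×145 + 29×11 = 256 + 186 + 2320 + 319 = 3081
ΣP(Period 0)Q(Period 0) = 3×64 + 3×62 + 14×145 + 35×11 = 192 + 186 + 2030 + 385 = 2793
link = 3081/2793 = 1.103115
Link Period 1→Period 2:
ΣP(Period 2)Q(Period 1) = 4×72 + 2×61 + 20×148 + 32×9 = 288 + 122 + 2960 + 288 = 3658
ΣP(Period 1)Q(Period 1) = 4×72 + 3×61 + 16×148 + 29×9 = 288 + 183 + 2368 + 261 = 3100
link = 3658/3100 = 1.180000
Chained index = 100 × 1.103115 × 1.180000 = 130.1676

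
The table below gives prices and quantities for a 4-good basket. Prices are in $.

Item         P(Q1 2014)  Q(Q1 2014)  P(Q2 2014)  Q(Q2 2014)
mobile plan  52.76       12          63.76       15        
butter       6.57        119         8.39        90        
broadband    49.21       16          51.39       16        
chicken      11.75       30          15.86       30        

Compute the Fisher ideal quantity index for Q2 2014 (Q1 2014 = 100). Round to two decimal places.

98.52

Laspeyres component (base-period weights):
ΣP(Q1 2014)Q(Q2 2014) = 52.76×15 + 6.57×90 + 49.21×16 + 11.75×30 = 791.4 + 591.3 + 787.36 + 352.5 = 2522.56
ΣP(Q1 2014)Q(Q1 2014) = 52.76×12 + 6.57×119 + 49.21×16 + 11.75×30 = 633.12 + 781.83 + 787.36 + 352.5 = 2554.81
L = 2522.56 / 2554.81 × 100 = 98.7377
Paasche component (current-period weights):
ΣP(Q2 2014)Q(Q2 2014) = 63.76×15 + 8.39×90 + 51.39×16 + 15.86×30 = 956.4 + 755.1 + 822.24 + 475.8 = 3009.54
ΣP(Q2 2014)Q(Q1 2014) = 63.76×12 + 8.39×119 + 51.39×16 + 15.86×30 = 765.12 + 998.41 + 822.24 + 475.8 = 3061.57
P = 3009.54 / 3061.57 × 100 = 98.3005
Fisher = √(L × P) = √(98.7377 × 98.3005) = 98.5189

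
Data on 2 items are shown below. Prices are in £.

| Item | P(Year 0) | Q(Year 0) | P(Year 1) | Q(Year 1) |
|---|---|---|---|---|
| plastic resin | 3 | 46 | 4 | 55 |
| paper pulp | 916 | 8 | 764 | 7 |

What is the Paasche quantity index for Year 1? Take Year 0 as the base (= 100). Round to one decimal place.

88.4

Paasche quantity index uses current-period prices as weights.
ΣP(Year 1)·Q(Year 1) = 4×55 + 764×7 = 220 + 5348 = 5568
ΣP(Year 1)·Q(Year 0) = 4×46 + 764×8 = 184 + 6112 = 6296
Index = 5568 / 6296 × 100 = 88.4371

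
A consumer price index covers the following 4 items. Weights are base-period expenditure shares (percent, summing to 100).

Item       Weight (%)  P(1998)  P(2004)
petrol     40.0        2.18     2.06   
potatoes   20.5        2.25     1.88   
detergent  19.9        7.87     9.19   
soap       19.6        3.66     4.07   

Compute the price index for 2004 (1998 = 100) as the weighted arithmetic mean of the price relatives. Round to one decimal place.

100.0

petrol: 40.0 × (2.06/2.18) = 40.0 × 0.944954 = 37.7982
potatoes: 20.5 × (1.88/2.25) = 20.5 × 0.835556 = 17.1289
detergent: 19.9 × (9.19/7.87) = 19.9 × 1.167726 = 23.2377
soap: 19.6 × (4.07/3.66) = 19.6 × 1.112022 = 21.7956
Index = Σ wᵢ·(p₁ᵢ/p₀ᵢ) = 37.7982 + 17.1289 + 23.2377 + 21.7956 = 99.9604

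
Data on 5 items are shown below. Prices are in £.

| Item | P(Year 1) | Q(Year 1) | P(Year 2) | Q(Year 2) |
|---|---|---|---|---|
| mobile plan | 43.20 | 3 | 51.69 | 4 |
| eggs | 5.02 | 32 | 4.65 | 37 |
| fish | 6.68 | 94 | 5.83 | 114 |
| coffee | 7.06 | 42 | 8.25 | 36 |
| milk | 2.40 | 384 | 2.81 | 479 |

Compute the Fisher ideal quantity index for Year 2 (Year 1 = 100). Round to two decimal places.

Laspeyres component (base-period weights):
ΣP(Year 1)Q(Year 2) = 43.20×4 + 5.02×37 + 6.68×114 + 7.06×36 + 2.40×479 = 172.8 + 185.74 + 761.52 + 254.16 + 1149.6 = 2523.82
ΣP(Year 1)Q(Year 1) = 43.20×3 + 5.02×32 + 6.68×94 + 7.06×42 + 2.40×384 = 129.6 + 160.64 + 627.92 + 296.52 + 921.6 = 2136.28
L = 2523.82 / 2136.28 × 100 = 118.1409
Paasche component (current-period weights):
ΣP(Year 2)Q(Year 2) = 51.69×4 + 4.65×37 + 5.83×114 + 8.25×36 + 2.81×479 = 206.76 + 172.05 + 664.62 + 297 + 1345.99 = 2686.42
ΣP(Year 2)Q(Year 1) = 51.69×3 + 4.65×32 + 5.83×94 + 8.25×42 + 2.81×384 = 155.07 + 148.8 + 548.02 + 346.5 + 1079.04 = 2277.43
P = 2686.42 / 2277.43 × 100 = 117.9584
Fisher = √(L × P) = √(118.1409 × 117.9584) = 118.0496

118.05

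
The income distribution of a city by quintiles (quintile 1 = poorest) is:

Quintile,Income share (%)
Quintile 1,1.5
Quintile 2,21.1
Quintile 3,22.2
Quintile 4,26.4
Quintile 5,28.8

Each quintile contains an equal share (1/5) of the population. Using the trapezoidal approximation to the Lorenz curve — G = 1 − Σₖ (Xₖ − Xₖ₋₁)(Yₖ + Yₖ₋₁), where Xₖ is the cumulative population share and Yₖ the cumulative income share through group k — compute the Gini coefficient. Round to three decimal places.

0.240

Cumulative income shares Yₖ: 0.0150, 0.2260, 0.4480, 0.7120, 1.0000
Σ (Xₖ−Xₖ₋₁)(Yₖ+Yₖ₋₁) = (1/5)(0.0150+0.0000) + (1/5)(0.2260+0.0150) + (1/5)(0.4480+0.2260) + (1/5)(0.7120+0.4480) + (1/5)(1.0000+0.7120)
  = 0.0030 + 0.0482 + 0.1348 + 0.2320 + 0.3424 = 0.7604
G = 1 − 0.7604 = 0.2396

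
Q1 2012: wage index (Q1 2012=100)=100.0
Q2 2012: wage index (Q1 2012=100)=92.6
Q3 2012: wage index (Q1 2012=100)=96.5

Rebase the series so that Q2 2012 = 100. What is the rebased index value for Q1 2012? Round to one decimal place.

108.0

Rebased(Q1 2012) = 100.0 / 92.6 × 100 = 107.9914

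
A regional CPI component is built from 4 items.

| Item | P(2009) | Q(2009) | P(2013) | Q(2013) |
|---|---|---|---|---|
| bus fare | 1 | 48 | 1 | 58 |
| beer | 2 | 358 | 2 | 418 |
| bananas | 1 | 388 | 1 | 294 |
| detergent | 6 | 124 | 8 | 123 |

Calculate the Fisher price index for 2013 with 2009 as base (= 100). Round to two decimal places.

112.93

Laspeyres component (base-period weights):
ΣP(2013)Q(2009) = 1×48 + 2×358 + 1×388 + 8×124 = 48 + 716 + 388 + 992 = 2144
ΣP(2009)Q(2009) = 1×48 + 2×358 + 1×388 + 6×124 = 48 + 716 + 388 + 744 = 1896
L = 2144 / 1896 × 100 = 113.0802
Paasche component (current-period weights):
ΣP(2013)Q(2013) = 1×58 + 2×418 + 1×294 + 8×123 = 58 + 836 + 294 + 984 = 2172
ΣP(2009)Q(2013) = 1×58 + 2×418 + 1×294 + 6×123 = 58 + 836 + 294 + 738 = 1926
P = 2172 / 1926 × 100 = 112.7726
Fisher = √(L × P) = √(113.0802 × 112.7726) = 112.9263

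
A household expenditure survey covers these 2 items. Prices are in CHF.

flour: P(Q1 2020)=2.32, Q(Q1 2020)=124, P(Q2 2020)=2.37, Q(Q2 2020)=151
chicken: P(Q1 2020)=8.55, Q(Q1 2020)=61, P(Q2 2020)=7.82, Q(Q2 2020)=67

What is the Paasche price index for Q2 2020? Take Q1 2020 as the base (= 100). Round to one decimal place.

Paasche price index uses current-period quantities as weights.
ΣP(Q2 2020)·Q(Q2 2020) = 2.37×151 + 7.82×67 = 357.87 + 523.94 = 881.81
ΣP(Q1 2020)·Q(Q2 2020) = 2.32×151 + 8.55×67 = 350.32 + 572.85 = 923.17
Index = 881.81 / 923.17 × 100 = 95.5198

95.5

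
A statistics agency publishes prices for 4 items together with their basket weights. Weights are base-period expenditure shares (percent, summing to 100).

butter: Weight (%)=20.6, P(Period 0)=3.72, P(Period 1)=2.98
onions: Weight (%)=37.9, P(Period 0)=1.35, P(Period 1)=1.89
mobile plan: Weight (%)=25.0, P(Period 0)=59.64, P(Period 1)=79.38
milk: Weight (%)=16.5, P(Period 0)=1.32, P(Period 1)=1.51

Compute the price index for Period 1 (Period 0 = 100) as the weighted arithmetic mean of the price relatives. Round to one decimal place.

121.7

butter: 20.6 × (2.98/3.72) = 20.6 × 0.801075 = 16.5022
onions: 37.9 × (1.89/1.35) = 37.9 × 1.400000 = 53.0600
mobile plan: 25.0 × (79.38/59.64) = 25.0 × 1.330986 = 33.2746
milk: 16.5 × (1.51/1.32) = 16.5 × 1.143939 = 18.8750
Index = Σ wᵢ·(p₁ᵢ/p₀ᵢ) = 16.5022 + 53.0600 + 33.2746 + 18.8750 = 121.7118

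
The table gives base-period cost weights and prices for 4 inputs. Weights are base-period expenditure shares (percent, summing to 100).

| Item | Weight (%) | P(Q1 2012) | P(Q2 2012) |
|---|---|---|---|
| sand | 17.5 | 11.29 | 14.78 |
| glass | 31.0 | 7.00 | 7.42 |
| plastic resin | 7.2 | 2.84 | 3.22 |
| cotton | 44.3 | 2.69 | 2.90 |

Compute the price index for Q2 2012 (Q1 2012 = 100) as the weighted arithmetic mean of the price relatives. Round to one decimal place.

111.7

sand: 17.5 × (14.78/11.29) = 17.5 × 1.309123 = 22.9097
glass: 31.0 × (7.42/7.00) = 31.0 × 1.060000 = 32.8600
plastic resin: 7.2 × (3.22/2.84) = 7.2 × 1.133803 = 8.1634
cotton: 44.3 × (2.90/2.69) = 44.3 × 1.078067 = 47.7584
Index = Σ wᵢ·(p₁ᵢ/p₀ᵢ) = 22.9097 + 32.8600 + 8.1634 + 47.7584 = 111.6914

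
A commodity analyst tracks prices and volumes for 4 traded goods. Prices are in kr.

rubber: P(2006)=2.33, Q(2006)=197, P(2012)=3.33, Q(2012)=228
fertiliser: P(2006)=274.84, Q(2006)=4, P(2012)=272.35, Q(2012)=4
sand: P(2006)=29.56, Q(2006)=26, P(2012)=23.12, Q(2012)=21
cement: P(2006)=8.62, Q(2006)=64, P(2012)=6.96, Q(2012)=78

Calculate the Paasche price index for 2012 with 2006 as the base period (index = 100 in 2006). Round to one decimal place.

Paasche price index uses current-period quantities as weights.
ΣP(2012)·Q(2012) = 3.33×228 + 272.35×4 + 23.12×21 + 6.96×78 = 759.24 + 1089.4 + 485.52 + 542.88 = 2877.04
ΣP(2006)·Q(2012) = 2.33×228 + 274.84×4 + 29.56×21 + 8.62×78 = 531.24 + 1099.36 + 620.76 + 672.36 = 2923.72
Index = 2877.04 / 2923.72 × 100 = 98.4034

98.4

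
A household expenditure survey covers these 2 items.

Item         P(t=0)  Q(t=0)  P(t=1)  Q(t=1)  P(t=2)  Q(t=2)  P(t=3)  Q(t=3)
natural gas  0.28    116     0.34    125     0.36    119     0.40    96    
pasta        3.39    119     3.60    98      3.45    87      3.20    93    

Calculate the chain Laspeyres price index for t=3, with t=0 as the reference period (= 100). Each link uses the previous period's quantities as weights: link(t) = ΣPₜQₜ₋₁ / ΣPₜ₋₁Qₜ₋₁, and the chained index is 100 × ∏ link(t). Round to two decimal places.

98.86

Link t=0→t=1:
ΣP(t=1)Q(t=0) = 0.34×116 + 3.60×119 = 39.44 + 428.4 = 467.84
ΣP(t=0)Q(t=0) = 0.28×116 + 3.39×119 = 32.48 + 403.41 = 435.89
link = 467.84/435.89 = 1.073298
Link t=1→t=2:
ΣP(t=2)Q(t=1) = 0.36×125 + 3.45×98 = 45 + 338.1 = 383.1
ΣP(t=1)Q(t=1) = 0.34×125 + 3.60×98 = 42.5 + 352.8 = 395.3
link = 383.1/395.3 = 0.969137
Link t=2→t=3:
ΣP(t=3)Q(t=2) = 0.40×119 + 3.20×87 = 47.6 + 278.4 = 326
ΣP(t=2)Q(t=2) = 0.36×119 + 3.45×87 = 42.84 + 300.15 = 342.99
link = 326/342.99 = 0.950465
Chained index = 100 × 1.073298 × 0.969137 × 0.950465 = 98.8649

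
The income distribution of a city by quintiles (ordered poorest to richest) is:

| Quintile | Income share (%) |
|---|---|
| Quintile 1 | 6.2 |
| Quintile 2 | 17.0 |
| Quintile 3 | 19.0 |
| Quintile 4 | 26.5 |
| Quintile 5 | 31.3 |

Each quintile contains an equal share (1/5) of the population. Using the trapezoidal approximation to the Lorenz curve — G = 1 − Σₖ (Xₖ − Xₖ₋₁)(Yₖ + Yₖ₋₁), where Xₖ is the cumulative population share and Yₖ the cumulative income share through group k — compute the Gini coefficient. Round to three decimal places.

0.239

Cumulative income shares Yₖ: 0.0620, 0.2320, 0.4220, 0.6870, 1.0000
Σ (Xₖ−Xₖ₋₁)(Yₖ+Yₖ₋₁) = (1/5)(0.0620+0.0000) + (1/5)(0.2320+0.0620) + (1/5)(0.4220+0.2320) + (1/5)(0.6870+0.4220) + (1/5)(1.0000+0.6870)
  = 0.0124 + 0.0588 + 0.1308 + 0.2218 + 0.3374 = 0.7612
G = 1 − 0.7612 = 0.2388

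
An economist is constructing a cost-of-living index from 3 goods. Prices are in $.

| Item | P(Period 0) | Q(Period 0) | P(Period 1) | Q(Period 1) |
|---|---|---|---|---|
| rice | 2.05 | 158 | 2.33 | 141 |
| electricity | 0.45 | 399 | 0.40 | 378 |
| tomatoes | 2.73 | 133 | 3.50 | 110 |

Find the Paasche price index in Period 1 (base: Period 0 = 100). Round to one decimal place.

Paasche price index uses current-period quantities as weights.
ΣP(Period 1)·Q(Period 1) = 2.33×141 + 0.40×378 + 3.50×110 = 328.53 + 151.2 + 385 = 864.73
ΣP(Period 0)·Q(Period 1) = 2.05×141 + 0.45×378 + 2.73×110 = 289.05 + 170.1 + 300.3 = 759.45
Index = 864.73 / 759.45 × 100 = 113.8627

113.9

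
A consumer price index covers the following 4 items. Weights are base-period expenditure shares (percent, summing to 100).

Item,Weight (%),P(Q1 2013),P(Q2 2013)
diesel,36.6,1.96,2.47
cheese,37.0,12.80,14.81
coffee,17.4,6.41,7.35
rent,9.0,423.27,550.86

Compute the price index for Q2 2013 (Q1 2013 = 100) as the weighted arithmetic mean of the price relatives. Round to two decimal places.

diesel: 36.6 × (2.47/1.96) = 36.6 × 1.260204 = 46.1235
cheese: 37.0 × (14.81/12.80) = 37.0 × 1.157031 = 42.8102
coffee: 17.4 × (7.35/6.41) = 17.4 × 1.146646 = 19.9516
rent: 9.0 × (550.86/423.27) = 9.0 × 1.301439 = 11.7129
Index = Σ wᵢ·(p₁ᵢ/p₀ᵢ) = 46.1235 + 42.8102 + 19.9516 + 11.7129 = 120.5982

120.60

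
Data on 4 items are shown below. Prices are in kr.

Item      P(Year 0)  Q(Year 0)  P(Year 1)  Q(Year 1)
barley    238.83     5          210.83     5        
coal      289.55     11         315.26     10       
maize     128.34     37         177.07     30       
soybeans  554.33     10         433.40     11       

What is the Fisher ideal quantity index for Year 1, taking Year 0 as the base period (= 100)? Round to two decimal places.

94.19

Laspeyres component (base-period weights):
ΣP(Year 0)Q(Year 1) = 238.83×5 + 289.55×10 + 128.34×30 + 554.33×11 = 1194.15 + 2895.5 + 3850.2 + 6097.63 = 14037.48
ΣP(Year 0)Q(Year 0) = 238.83×5 + 289.55×11 + 128.34×37 + 554.33×10 = 1194.15 + 3185.05 + 4748.58 + 5543.3 = 14671.08
L = 14037.48 / 14671.08 × 100 = 95.6813
Paasche component (current-period weights):
ΣP(Year 1)Q(Year 1) = 210.83×5 + 315.26×10 + 177.07×30 + 433.40×11 = 1054.15 + 3152.6 + 5312.1 + 4767.4 = 14286.25
ΣP(Year 1)Q(Year 0) = 210.83×5 + 315.26×11 + 177.07×37 + 433.40×10 = 1054.15 + 3467.86 + 6551.59 + 4334 = 15407.6
P = 14286.25 / 15407.6 × 100 = 92.7221
Fisher = √(L × P) = √(95.6813 × 92.7221) = 94.1901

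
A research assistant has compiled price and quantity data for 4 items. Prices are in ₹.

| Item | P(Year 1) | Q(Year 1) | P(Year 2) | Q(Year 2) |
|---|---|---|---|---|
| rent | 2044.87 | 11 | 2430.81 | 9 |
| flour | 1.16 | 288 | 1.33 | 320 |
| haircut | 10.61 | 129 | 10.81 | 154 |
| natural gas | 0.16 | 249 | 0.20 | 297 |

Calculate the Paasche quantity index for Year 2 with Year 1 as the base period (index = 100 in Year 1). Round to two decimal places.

Paasche quantity index uses current-period prices as weights.
ΣP(Year 2)·Q(Year 2) = 2430.81×9 + 1.33×320 + 10.81×154 + 0.20×297 = 21877.29 + 425.6 + 1664.74 + 59.4 = 24027.03
ΣP(Year 2)·Q(Year 1) = 2430.81×11 + 1.33×288 + 10.81×129 + 0.20×249 = 26738.91 + 383.04 + 1394.49 + 49.8 = 28566.24
Index = 24027.03 / 28566.24 × 100 = 84.1099

84.11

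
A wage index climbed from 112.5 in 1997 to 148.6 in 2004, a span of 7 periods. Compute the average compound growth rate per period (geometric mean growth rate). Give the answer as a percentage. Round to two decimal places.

Growth factor = (148.6/112.5)^(1/7) = (1.320889)^(1/7) = 1.040559
Growth rate = 1.040559 − 1 = 0.040559 = 4.0559%

4.06%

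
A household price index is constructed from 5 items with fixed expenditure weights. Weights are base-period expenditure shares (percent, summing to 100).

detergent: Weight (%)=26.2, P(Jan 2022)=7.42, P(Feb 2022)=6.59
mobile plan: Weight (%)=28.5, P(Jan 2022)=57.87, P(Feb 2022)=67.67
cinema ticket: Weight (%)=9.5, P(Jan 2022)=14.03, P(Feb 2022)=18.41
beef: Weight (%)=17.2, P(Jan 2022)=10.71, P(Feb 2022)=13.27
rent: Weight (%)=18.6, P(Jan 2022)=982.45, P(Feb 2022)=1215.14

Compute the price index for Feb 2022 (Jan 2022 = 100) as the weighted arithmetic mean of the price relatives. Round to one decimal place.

113.4

detergent: 26.2 × (6.59/7.42) = 26.2 × 0.888140 = 23.2693
mobile plan: 28.5 × (67.67/57.87) = 28.5 × 1.169345 = 33.3263
cinema ticket: 9.5 × (18.41/14.03) = 9.5 × 1.312188 = 12.4658
beef: 17.2 × (13.27/10.71) = 17.2 × 1.239029 = 21.3113
rent: 18.6 × (1215.14/982.45) = 18.6 × 1.236847 = 23.0053
Index = Σ wᵢ·(p₁ᵢ/p₀ᵢ) = 23.2693 + 33.3263 + 12.4658 + 21.3113 + 23.0053 = 113.3780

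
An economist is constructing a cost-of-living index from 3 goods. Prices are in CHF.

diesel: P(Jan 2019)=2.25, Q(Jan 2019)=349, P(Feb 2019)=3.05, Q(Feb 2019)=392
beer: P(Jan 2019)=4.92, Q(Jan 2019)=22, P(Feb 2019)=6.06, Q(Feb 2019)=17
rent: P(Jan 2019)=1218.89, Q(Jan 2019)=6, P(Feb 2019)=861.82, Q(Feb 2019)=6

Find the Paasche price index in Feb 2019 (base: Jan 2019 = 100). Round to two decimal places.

78.14

Paasche price index uses current-period quantities as weights.
ΣP(Feb 2019)·Q(Feb 2019) = 3.05×392 + 6.06×17 + 861.82×6 = 1195.6 + 103.02 + 5170.92 = 6469.54
ΣP(Jan 2019)·Q(Feb 2019) = 2.25×392 + 4.92×17 + 1218.89×6 = 882 + 83.64 + 7313.34 = 8278.98
Index = 6469.54 / 8278.98 × 100 = 78.1442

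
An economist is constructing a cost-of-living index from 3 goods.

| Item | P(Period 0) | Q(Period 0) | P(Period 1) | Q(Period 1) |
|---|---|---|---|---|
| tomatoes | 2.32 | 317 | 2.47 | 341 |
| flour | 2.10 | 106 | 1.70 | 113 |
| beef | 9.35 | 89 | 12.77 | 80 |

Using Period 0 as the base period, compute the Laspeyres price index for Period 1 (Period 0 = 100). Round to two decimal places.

Laspeyres price index uses base-period quantities as weights.
ΣP(Period 1)·Q(Period 0) = 2.47×317 + 1.70×106 + 12.77×89 = 782.99 + 180.2 + 1136.53 = 2099.72
ΣP(Period 0)·Q(Period 0) = 2.32×317 + 2.10×106 + 9.35×89 = 735.44 + 222.6 + 832.15 = 1790.19
Index = 2099.72 / 1790.19 × 100 = 117.2903

117.29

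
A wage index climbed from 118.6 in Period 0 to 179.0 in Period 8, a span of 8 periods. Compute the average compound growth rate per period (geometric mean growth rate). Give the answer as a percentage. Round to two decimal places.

Growth factor = (179.0/118.6)^(1/8) = (1.509275)^(1/8) = 1.052800
Growth rate = 1.052800 − 1 = 0.052800 = 5.2800%

5.28%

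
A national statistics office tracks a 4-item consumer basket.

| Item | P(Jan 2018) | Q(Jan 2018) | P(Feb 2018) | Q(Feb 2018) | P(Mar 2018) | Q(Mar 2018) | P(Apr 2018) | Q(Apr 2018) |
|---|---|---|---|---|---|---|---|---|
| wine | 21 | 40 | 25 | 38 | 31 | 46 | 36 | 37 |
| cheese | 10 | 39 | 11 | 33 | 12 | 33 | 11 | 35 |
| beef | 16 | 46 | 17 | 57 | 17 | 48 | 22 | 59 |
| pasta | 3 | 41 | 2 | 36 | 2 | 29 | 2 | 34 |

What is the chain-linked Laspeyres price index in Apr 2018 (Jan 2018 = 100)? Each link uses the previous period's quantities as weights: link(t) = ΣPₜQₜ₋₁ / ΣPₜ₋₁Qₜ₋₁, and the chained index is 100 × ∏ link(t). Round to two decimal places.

141.70

Link Jan 2018→Feb 2018:
ΣP(Feb 2018)Q(Jan 2018) = 25×40 + 11×39 + 17×46 + 2×41 = 1000 + 429 + 782 + 82 = 2293
ΣP(Jan 2018)Q(Jan 2018) = 21×40 + 10×39 + 16×46 + 3×41 = 840 + 390 + 736 + 123 = 2089
link = 2293/2089 = 1.097654
Link Feb 2018→Mar 2018:
ΣP(Mar 2018)Q(Feb 2018) = 31×38 + 12×33 + 17×57 + 2×36 = 1178 + 396 + 969 + 72 = 2615
ΣP(Feb 2018)Q(Feb 2018) = 25×38 + 11×33 + 17×57 + 2×36 = 950 + 363 + 969 + 72 = 2354
link = 2615/2354 = 1.110875
Link Mar 2018→Apr 2018:
ΣP(Apr 2018)Q(Mar 2018) = 36×46 + 11×33 + 22×48 + 2×29 = 1656 + 363 + 1056 + 58 = 3133
ΣP(Mar 2018)Q(Mar 2018) = 31×46 + 12×33 + 17×48 + 2×29 = 1426 + 396 + 816 + 58 = 2696
link = 3133/2696 = 1.162092
Chained index = 100 × 1.097654 × 1.110875 × 1.162092 = 141.7005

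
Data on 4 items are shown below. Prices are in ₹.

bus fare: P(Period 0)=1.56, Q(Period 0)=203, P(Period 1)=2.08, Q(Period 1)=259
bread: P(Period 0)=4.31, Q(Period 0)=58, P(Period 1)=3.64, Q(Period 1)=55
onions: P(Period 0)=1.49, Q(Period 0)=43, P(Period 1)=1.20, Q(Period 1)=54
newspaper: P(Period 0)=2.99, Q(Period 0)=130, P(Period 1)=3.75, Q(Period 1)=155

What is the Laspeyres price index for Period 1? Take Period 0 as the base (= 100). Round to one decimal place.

Laspeyres price index uses base-period quantities as weights.
ΣP(Period 1)·Q(Period 0) = 2.08×203 + 3.64×58 + 1.20×43 + 3.75×130 = 422.24 + 211.12 + 51.6 + 487.5 = 1172.46
ΣP(Period 0)·Q(Period 0) = 1.56×203 + 4.31×58 + 1.49×43 + 2.99×130 = 316.68 + 249.98 + 64.07 + 388.7 = 1019.43
Index = 1172.46 / 1019.43 × 100 = 115.0113

115.0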